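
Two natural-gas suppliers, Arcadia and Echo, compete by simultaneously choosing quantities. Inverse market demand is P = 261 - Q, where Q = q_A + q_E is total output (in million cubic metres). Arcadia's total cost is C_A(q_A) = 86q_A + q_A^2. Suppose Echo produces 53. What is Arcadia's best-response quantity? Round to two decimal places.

30.50

With the rival's output fixed at 53, Arcadia's profit is π_A = (261 - 53 - q_A)q_A - (86q_A + q_A²) = (208 - q_A)q_A - (86q_A + q_A²).
∂π_A/∂q_A = 122 - 4q_A = 0, so q_A = 61/2.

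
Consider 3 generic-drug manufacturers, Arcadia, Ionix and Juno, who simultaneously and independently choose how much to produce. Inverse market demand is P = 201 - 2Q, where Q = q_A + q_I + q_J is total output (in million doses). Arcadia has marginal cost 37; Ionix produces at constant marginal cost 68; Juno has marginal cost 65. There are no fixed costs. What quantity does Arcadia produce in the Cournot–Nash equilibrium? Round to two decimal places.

27.88

Arcadia's profit: π_A = (201 - 2Q)q_A - (37q_A). Setting ∂π_A/∂q_A = 0: 164 - 4q_A - 2(q_I + q_J) = 0.
Ionix's first-order condition: 133 - 4q_I - 2(q_A + q_J) = 0.
Juno's first-order condition: 136 - 4q_J - 2(q_A + q_I) = 0.
Summing all 3 equations gives 433 − 8Q = 0, hence Q = 433/8.
Back-substituting: q_A = (164 − 433/4)/2 = 223/8, q_I = (133 − 433/4)/2 = 99/8, q_J = (136 − 433/4)/2 = 111/8.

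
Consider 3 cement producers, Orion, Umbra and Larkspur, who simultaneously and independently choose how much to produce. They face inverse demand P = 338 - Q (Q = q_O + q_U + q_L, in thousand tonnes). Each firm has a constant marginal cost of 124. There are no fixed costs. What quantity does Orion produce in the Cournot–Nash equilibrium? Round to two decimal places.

53.50

Each firm earns π_i = (338 - Q)q_i - 124q_i.
Setting ∂π_i/∂q_i = 0 with rivals' quantities fixed: 214 - 2q_i - Σ_{j≠i} q_j = 0.
By symmetry each firm produces the same amount; substituting Σ_{j≠i} q_j = 2q_i yields q_i = 214/4 = 107/2.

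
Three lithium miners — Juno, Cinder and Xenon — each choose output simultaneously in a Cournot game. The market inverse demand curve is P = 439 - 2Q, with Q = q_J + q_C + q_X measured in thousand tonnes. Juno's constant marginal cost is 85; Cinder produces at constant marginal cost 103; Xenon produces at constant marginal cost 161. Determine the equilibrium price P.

Juno's profit: π_J = (439 - 2Q)q_J - (85q_J). Setting ∂π_J/∂q_J = 0: 354 - 4q_J - 2(q_C + q_X) = 0.
Cinder's profit: π_C = (439 - 2Q)q_C - (103q_C). Setting ∂π_C/∂q_C = 0: 336 - 4q_C - 2(q_J + q_X) = 0.
Xenon's profit: π_X = (439 - 2Q)q_X - (161q_X). Setting ∂π_X/∂q_X = 0: 278 - 4q_X - 2(q_J + q_C) = 0.
Adding the 3 conditions: 968 − 4Q − 4Q = 0, i.e. Q = 121.
Back-substituting: q_J = (354 − 242)/2 = 56, q_C = (336 − 242)/2 = 47, q_X = (278 − 242)/2 = 18.
Total output Q = 121, so price P = 439 - 2·121 = 197.

197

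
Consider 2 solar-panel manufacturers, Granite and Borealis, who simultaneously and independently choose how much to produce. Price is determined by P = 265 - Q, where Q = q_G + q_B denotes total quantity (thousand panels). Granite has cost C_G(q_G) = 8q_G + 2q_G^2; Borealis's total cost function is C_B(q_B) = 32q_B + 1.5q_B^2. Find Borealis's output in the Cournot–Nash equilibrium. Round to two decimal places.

39.34

Granite's profit: π_G = (265 - Q)q_G - (8q_G + 2q_G²). Setting ∂π_G/∂q_G = 0: 257 - 6q_G - (q_B) = 0.
Borealis's profit: π_B = (265 - Q)q_B - (32q_B + (3/2)q_B²). Setting ∂π_B/∂q_B = 0: 233 - 5q_B - (q_G) = 0.
Rearranging gives the reaction functions q_G = (257 - q_B)/6 and q_B = (233 - q_G)/5.
Solving the pair: q_G = 1052/29, q_B = 1141/29.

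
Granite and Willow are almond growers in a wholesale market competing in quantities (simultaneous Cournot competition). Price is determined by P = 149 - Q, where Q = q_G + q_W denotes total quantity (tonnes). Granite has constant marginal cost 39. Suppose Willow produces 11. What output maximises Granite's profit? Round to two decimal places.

49.50

With the rival's output fixed at 11, Granite's profit is π_G = (149 - 11 - q_G)q_G - (39q_G) = (138 - q_G)q_G - (39q_G).
∂π_G/∂q_G = 99 - 2q_G = 0, so q_G = 99/2.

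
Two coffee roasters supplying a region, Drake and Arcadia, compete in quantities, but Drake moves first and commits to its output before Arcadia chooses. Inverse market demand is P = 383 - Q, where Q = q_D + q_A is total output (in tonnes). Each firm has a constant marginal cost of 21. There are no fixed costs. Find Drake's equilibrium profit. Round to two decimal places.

16380.50

The follower Arcadia best-responds to any q_D: π_A = (383 - Q)q_A - 21q_A.
Setting the follower's marginal profit to zero, 362 - q_D - 2q_A = 0, i.e. q_A = (362 - q_D)/2.
The leader anticipates this reaction. Substituting into P = 383 - Q gives P = 202 - (1/2)q_D, so π_D = (202 - (1/2)q_D)q_D - 21q_D.
Leader FOC: 181 - q_D = 0, so q_D = 181.
Then q_A = (362 - 181)/2 = 181/2.
Price P = 383 - 543/2 = 223/2.
Drake's profit: (223/2 - 21)·181 = 16380.5000.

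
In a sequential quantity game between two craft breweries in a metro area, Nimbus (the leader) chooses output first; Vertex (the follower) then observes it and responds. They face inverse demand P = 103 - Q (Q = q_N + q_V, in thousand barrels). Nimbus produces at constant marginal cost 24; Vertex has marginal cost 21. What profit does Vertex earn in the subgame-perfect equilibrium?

484

The follower Vertex best-responds to any q_N: π_V = (103 - Q)q_V - 21q_V.
Follower FOC: 82 - q_N - 2q_V = 0, so q_V(q_N) = (82 - q_N)/2.
Nimbus substitutes q_V(q_N) into its own profit: π_N = q_N(103 - q_N - (82 - q_N)/2) - 24q_N = (62 - (1/2)q_N)q_N - 24q_N.
The leader's first-order condition 38 - q_N = 0 yields q_N = 38.
Then q_V = (82 - 38)/2 = 22.
Price P = 103 - 60 = 43.
Vertex's profit: (43 - 21)·22 = 484.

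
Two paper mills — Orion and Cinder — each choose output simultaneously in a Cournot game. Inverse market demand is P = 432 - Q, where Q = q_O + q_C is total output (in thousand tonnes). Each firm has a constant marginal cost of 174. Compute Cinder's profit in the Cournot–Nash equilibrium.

7396

Each firm earns π_i = (432 - Q)q_i - 174q_i.
First-order condition (treating rivals' output as given): 258 - 2q_i - q_j = 0.
With identical firms every q_j equals q_i, so q_j = q_i and 258 = 3q_i, giving q_i = 86.
Price P = 432 - 172 = 260.
Cinder's profit: (260 - 174)·86 = 7396.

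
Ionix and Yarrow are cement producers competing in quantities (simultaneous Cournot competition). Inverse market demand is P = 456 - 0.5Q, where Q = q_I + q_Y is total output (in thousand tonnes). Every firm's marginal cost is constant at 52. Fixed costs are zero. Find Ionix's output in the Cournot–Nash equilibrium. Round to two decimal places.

269.33

Each firm earns π_i = (456 - 0.5Q)q_i - 52q_i.
Setting ∂π_i/∂q_i = 0 with rivals' quantities fixed: 404 - q_i - (1/2)q_j = 0.
With identical firms every q_j equals q_i, so q_j = q_i and 404 = (3/2)q_i, giving q_i = 808/3.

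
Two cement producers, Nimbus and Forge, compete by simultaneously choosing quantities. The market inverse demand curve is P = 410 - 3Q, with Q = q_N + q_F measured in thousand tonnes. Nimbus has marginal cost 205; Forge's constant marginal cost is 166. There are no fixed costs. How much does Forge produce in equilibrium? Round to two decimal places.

31.44

Nimbus's profit: π_N = (410 - 3Q)q_N - (205q_N). Setting ∂π_N/∂q_N = 0: 205 - 6q_N - 3(q_F) = 0.
Forge's profit: π_F = (410 - 3Q)q_F - (166q_F). Setting ∂π_F/∂q_F = 0: 244 - 6q_F - 3(q_N) = 0.
Rearranging gives the reaction functions q_N = (205 - 3q_F)/6 and q_F = (244 - 3q_N)/6.
Solving the pair: q_N = 166/9, q_F = 283/9.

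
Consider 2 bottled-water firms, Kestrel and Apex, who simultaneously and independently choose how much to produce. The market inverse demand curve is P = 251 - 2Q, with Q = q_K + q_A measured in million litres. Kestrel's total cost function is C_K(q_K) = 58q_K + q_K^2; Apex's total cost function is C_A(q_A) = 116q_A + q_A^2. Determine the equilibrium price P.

Kestrel's profit: π_K = (251 - 2Q)q_K - (58q_K + q_K²). Setting ∂π_K/∂q_K = 0: 193 - 6q_K - 2(q_A) = 0.
Apex's profit: π_A = (251 - 2Q)q_A - (116q_A + q_A²). Setting ∂π_A/∂q_A = 0: 135 - 6q_A - 2(q_K) = 0.
Rearranging gives the reaction functions q_K = (193 - 2q_A)/6 and q_A = (135 - 2q_K)/6.
Solving the pair: q_K = 111/4, q_A = 53/4.
Total output Q = 41, so price P = 251 - 2·41 = 169.

169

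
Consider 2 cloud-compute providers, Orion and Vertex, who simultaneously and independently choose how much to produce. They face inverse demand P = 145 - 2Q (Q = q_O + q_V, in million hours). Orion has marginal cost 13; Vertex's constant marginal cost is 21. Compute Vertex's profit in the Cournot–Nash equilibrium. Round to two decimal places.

747.56

Orion's profit: π_O = (145 - 2Q)q_O - (13q_O). Setting ∂π_O/∂q_O = 0: 132 - 4q_O - 2(q_V) = 0.
Vertex's profit: π_V = (145 - 2Q)q_V - (21q_V). Setting ∂π_V/∂q_V = 0: 124 - 4q_V - 2(q_O) = 0.
So q_O = (132 - 2q_V)/4 and q_V = (124 - 2q_O)/4.
Solving the pair: q_O = 70/3, q_V = 58/3.
Price P = 145 - 2·(128/3) = 179/3.
Vertex's profit: (179/3 - 21)·(58/3) = 747.5556.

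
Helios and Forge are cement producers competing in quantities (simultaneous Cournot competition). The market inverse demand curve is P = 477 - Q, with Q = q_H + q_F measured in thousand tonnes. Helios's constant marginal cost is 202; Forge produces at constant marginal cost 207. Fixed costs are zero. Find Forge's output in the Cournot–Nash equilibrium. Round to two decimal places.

Helios's profit: π_H = (477 - Q)q_H - (202q_H). Setting ∂π_H/∂q_H = 0: 275 - 2q_H - (q_F) = 0.
Forge's profit: π_F = (477 - Q)q_F - (207q_F). Setting ∂π_F/∂q_F = 0: 270 - 2q_F - (q_H) = 0.
Rearranging gives the reaction functions q_H = (275 - q_F)/2 and q_F = (270 - q_H)/2.
Solving the pair: q_H = 280/3, q_F = 265/3.

88.33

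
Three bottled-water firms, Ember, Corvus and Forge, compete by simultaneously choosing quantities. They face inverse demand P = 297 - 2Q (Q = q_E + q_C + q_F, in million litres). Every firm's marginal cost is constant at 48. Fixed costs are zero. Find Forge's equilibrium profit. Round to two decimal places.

1937.53

A representative firm's profit is π_i = q_i(297 - 2Q) - 48q_i.
Setting ∂π_i/∂q_i = 0 with rivals' quantities fixed: 249 - 4q_i - 2·Σ_{j≠i} q_j = 0.
By symmetry each firm produces the same amount; substituting Σ_{j≠i} q_j = 2q_i yields q_i = 249/8.
Price P = 297 - 2·(747/8) = 441/4.
Forge's profit: (441/4 - 48)·(249/8) = 1937.5313.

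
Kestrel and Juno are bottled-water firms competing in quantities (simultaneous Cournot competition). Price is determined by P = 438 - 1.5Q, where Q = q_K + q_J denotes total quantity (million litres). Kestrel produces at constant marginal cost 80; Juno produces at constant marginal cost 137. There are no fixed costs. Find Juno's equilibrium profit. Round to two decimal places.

Kestrel's profit: π_K = (438 - 1.5Q)q_K - (80q_K). Setting ∂π_K/∂q_K = 0: 358 - 3q_K - (3/2)(q_J) = 0.
Juno's first-order condition: 301 - 3q_J - (3/2)(q_K) = 0.
So q_K = (358 - (3/2)q_J)/3 and q_J = (301 - (3/2)q_K)/3.
Substituting one into the other gives q_K = 830/9 and q_J = 488/9.
Price P = 438 - (3/2)·(1318/9) = 655/3.
Juno's profit: (655/3 - 137)·(488/9) = 4410.0741.

4410.07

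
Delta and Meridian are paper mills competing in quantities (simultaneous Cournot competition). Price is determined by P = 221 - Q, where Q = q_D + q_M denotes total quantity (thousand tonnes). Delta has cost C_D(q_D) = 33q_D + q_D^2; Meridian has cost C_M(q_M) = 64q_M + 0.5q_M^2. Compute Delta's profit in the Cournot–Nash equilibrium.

Delta's profit: π_D = (221 - Q)q_D - (33q_D + q_D²). Setting ∂π_D/∂q_D = 0: 188 - 4q_D - (q_M) = 0.
Meridian's profit: π_M = (221 - Q)q_M - (64q_M + (1/2)q_M²). Setting ∂π_M/∂q_M = 0: 157 - 3q_M - (q_D) = 0.
Rearranging gives the reaction functions q_D = (188 - q_M)/4 and q_M = (157 - q_D)/3.
Substituting one into the other gives q_D = 37 and q_M = 40.
Price P = 221 - 77 = 144.
Delta's profit: 144·37 - 33·37 - 37² = 2738.

2738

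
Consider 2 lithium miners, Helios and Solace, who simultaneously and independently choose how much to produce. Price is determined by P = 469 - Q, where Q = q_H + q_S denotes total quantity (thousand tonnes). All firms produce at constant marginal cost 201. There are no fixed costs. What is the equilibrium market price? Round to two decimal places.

290.33

A representative firm's profit is π_i = q_i(469 - Q) - 201q_i.
Setting ∂π_i/∂q_i = 0 with rivals' quantities fixed: 268 - 2q_i - q_j = 0.
With identical firms every q_j equals q_i, so q_j = q_i and 268 = 3q_i, giving q_i = 268/3.
Total output Q = 536/3, so price P = 469 - 536/3 = 871/3.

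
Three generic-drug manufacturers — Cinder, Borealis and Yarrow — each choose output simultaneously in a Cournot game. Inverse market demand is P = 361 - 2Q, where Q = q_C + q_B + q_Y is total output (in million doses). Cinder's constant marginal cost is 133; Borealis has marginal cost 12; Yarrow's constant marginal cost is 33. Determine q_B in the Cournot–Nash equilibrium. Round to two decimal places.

Cinder's profit: π_C = (361 - 2Q)q_C - (133q_C). Setting ∂π_C/∂q_C = 0: 228 - 4q_C - 2(q_B + q_Y) = 0.
Borealis's first-order condition: 349 - 4q_B - 2(q_C + q_Y) = 0.
Yarrow's first-order condition: 328 - 4q_Y - 2(q_C + q_B) = 0.
Summing all 3 equations gives 905 − 8Q = 0, hence Q = 905/8.
Back-substituting: q_C = (228 − 905/4)/2 = 7/8, q_B = (349 − 905/4)/2 = 491/8, q_Y = (328 − 905/4)/2 = 407/8.

61.38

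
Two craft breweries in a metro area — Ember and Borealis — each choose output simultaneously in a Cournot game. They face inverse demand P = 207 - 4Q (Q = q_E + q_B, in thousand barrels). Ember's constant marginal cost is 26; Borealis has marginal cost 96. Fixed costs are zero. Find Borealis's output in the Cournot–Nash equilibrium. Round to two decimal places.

Ember's profit: π_E = (207 - 4Q)q_E - (26q_E). Setting ∂π_E/∂q_E = 0: 181 - 8q_E - 4(q_B) = 0.
Borealis's profit: π_B = (207 - 4Q)q_B - (96q_B). Setting ∂π_B/∂q_B = 0: 111 - 8q_B - 4(q_E) = 0.
So q_E = (181 - 4q_B)/8 and q_B = (111 - 4q_E)/8.
Solving the pair: q_E = 251/12, q_B = 41/12.

3.42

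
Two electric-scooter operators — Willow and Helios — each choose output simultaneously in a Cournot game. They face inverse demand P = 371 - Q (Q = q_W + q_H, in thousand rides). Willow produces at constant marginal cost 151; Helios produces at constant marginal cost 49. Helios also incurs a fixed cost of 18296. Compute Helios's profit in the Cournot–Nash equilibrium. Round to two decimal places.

1679.11

Willow's profit: π_W = (371 - Q)q_W - (151q_W). Setting ∂π_W/∂q_W = 0: 220 - 2q_W - (q_H) = 0.
Helios's profit: π_H = (371 - Q)q_H - (49q_H). Setting ∂π_H/∂q_H = 0: 322 - 2q_H - (q_W) = 0.
Best responses: q_W = (220 - q_H)/2, q_H = (322 - q_W)/2.
Substituting one into the other gives q_W = 118/3 and q_H = 424/3.
Price P = 371 - 542/3 = 571/3.
Helios's profit: (571/3 - 49)·(424/3) - 18296 = 1679.1111.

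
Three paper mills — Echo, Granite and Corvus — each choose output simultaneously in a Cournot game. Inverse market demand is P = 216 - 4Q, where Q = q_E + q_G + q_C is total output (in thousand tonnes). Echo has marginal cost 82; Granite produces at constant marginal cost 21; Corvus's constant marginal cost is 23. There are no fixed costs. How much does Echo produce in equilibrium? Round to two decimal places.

Echo's profit: π_E = (216 - 4Q)q_E - (82q_E). Setting ∂π_E/∂q_E = 0: 134 - 8q_E - 4(q_G + q_C) = 0.
Granite's profit: π_G = (216 - 4Q)q_G - (21q_G). Setting ∂π_G/∂q_G = 0: 195 - 8q_G - 4(q_E + q_C) = 0.
Corvus's first-order condition: 193 - 8q_C - 4(q_E + q_G) = 0.
Summing all 3 equations gives 522 − 16Q = 0, hence Q = 261/8.
Back-substituting: q_E = (134 − 261/2)/4 = 7/8, q_G = (195 − 261/2)/4 = 129/8, q_C = (193 − 261/2)/4 = 125/8.

0.88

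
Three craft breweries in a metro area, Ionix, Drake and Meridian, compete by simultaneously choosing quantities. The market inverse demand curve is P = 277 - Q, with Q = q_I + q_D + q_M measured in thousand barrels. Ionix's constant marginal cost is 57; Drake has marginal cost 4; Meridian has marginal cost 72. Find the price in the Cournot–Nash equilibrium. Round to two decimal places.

Ionix's profit: π_I = (277 - Q)q_I - (57q_I). Setting ∂π_I/∂q_I = 0: 220 - 2q_I - (q_D + q_M) = 0.
Drake's first-order condition: 273 - 2q_D - (q_I + q_M) = 0.
Meridian's profit: π_M = (277 - Q)q_M - (72q_M). Setting ∂π_M/∂q_M = 0: 205 - 2q_M - (q_I + q_D) = 0.
Summing all 3 equations gives 698 − 4Q = 0, hence Q = 349/2.
Back-substituting: q_I = (220 − 349/2) = 91/2, q_D = (273 − 349/2) = 197/2, q_M = (205 − 349/2) = 61/2.
Total output Q = 349/2, so price P = 277 - 349/2 = 205/2.

102.50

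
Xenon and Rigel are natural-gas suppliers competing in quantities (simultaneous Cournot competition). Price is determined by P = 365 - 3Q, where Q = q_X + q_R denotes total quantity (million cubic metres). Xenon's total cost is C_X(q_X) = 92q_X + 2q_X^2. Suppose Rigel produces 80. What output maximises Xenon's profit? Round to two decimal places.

3.30

With the rival's output fixed at 80, Xenon's profit is π_X = (365 - 3·80 - 3q_X)q_X - (92q_X + 2q_X²) = (125 - 3q_X)q_X - (92q_X + 2q_X²).
∂π_X/∂q_X = 33 - 10q_X = 0, so q_X = 33/10.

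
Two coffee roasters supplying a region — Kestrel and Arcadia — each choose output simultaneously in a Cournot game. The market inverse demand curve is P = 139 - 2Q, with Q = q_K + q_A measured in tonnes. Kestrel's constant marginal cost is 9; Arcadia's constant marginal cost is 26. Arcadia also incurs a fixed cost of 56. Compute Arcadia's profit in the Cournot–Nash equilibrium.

Kestrel's profit: π_K = (139 - 2Q)q_K - (9q_K). Setting ∂π_K/∂q_K = 0: 130 - 4q_K - 2(q_A) = 0.
Arcadia's first-order condition: 113 - 4q_A - 2(q_K) = 0.
Best responses: q_K = (130 - 2q_A)/4, q_A = (113 - 2q_K)/4.
Substituting one into the other gives q_K = 49/2 and q_A = 16.
Price P = 139 - 2·(81/2) = 58.
Arcadia's profit: (58 - 26)·16 - 56 = 456.

456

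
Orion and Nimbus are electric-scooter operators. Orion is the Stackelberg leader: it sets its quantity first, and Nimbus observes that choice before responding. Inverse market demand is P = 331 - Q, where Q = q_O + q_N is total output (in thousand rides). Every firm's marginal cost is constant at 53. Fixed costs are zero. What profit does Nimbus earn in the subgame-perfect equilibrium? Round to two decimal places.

4830.25

Solve by backward induction. Given q_O, the follower Nimbus maximises π_N = (331 - q_O - q_N)q_N - 53q_N.
Setting the follower's marginal profit to zero, 278 - q_O - 2q_N = 0, i.e. q_N = (278 - q_O)/2.
Orion substitutes q_N(q_O) into its own profit: π_O = q_O(331 - q_O - (278 - q_O)/2) - 53q_O = (192 - (1/2)q_O)q_O - 53q_O.
Maximising: ∂π_O/∂q_O = 139 - q_O = 0, giving q_O = 139.
Then q_N = (278 - 139)/2 = 139/2.
Price P = 331 - 417/2 = 245/2.
Nimbus's profit: (245/2 - 53)·(139/2) = 4830.2500.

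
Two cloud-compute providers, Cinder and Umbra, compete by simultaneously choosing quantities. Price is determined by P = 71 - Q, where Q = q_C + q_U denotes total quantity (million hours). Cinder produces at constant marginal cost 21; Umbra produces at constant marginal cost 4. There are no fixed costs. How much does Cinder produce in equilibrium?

11

Cinder's profit: π_C = (71 - Q)q_C - (21q_C). Setting ∂π_C/∂q_C = 0: 50 - 2q_C - (q_U) = 0.
Umbra's profit: π_U = (71 - Q)q_U - (4q_U). Setting ∂π_U/∂q_U = 0: 67 - 2q_U - (q_C) = 0.
Rearranging gives the reaction functions q_C = (50 - q_U)/2 and q_U = (67 - q_C)/2.
Solving the pair: q_C = 11, q_U = 28.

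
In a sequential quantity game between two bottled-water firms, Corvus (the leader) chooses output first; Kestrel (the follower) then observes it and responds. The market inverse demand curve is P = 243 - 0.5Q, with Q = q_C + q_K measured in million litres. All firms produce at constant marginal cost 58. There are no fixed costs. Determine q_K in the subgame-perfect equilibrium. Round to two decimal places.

Solve by backward induction. Given q_C, the follower Kestrel maximises π_K = (243 - (1/2)q_C - (1/2)q_K)q_K - 58q_K.
Follower FOC: 185 - (1/2)q_C - q_K = 0, so q_K(q_C) = (185 - (1/2)q_C).
Corvus substitutes q_K(q_C) into its own profit: π_C = q_C(243 - (1/2)q_C - (185 - (1/2)q_C)/2) - 58q_C = (301/2 - (1/4)q_C)q_C - 58q_C.
Leader FOC: 185/2 - (1/2)q_C = 0, so q_C = 185.
Then q_K = (185 - (1/2)·185) = 185/2.

92.50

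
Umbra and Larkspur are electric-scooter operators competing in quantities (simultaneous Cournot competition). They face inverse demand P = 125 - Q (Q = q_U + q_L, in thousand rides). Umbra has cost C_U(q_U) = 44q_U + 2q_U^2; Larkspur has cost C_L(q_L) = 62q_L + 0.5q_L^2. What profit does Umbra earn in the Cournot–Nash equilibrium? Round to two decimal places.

Umbra's profit: π_U = (125 - Q)q_U - (44q_U + 2q_U²). Setting ∂π_U/∂q_U = 0: 81 - 6q_U - (q_L) = 0.
Larkspur's first-order condition: 63 - 3q_L - (q_U) = 0.
Best responses: q_U = (81 - q_L)/6, q_L = (63 - q_U)/3.
Substituting one into the other gives q_U = 180/17 and q_L = 297/17.
Price P = 125 - 477/17 = 1648/17.
Umbra's profit: (1648/17)·(180/17) - 44·(180/17) - 2(180/17)² = 336.3322.

336.33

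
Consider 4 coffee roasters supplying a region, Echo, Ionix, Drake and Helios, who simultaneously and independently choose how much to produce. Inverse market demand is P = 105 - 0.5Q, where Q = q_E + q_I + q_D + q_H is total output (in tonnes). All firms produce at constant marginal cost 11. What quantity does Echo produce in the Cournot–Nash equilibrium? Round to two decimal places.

Each firm earns π_i = (105 - 0.5Q)q_i - 11q_i.
Setting ∂π_i/∂q_i = 0 with rivals' quantities fixed: 94 - q_i - (1/2)·Σ_{j≠i} q_j = 0.
With identical firms every q_j equals q_i, so Σ_{j≠i} q_j = 3q_i and 94 = (5/2)q_i, giving q_i = 188/5.

37.60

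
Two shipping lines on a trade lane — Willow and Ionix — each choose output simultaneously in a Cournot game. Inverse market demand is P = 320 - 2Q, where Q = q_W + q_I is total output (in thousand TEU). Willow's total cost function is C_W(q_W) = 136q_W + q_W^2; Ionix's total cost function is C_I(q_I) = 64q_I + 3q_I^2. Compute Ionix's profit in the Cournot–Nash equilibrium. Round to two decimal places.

2175.10

Willow's profit: π_W = (320 - 2Q)q_W - (136q_W + q_W²). Setting ∂π_W/∂q_W = 0: 184 - 6q_W - 2(q_I) = 0.
Ionix's profit: π_I = (320 - 2Q)q_I - (64q_I + 3q_I²). Setting ∂π_I/∂q_I = 0: 256 - 10q_I - 2(q_W) = 0.
So q_W = (184 - 2q_I)/6 and q_I = (256 - 2q_W)/10.
Solving the pair: q_W = 166/7, q_I = 146/7.
Price P = 320 - 2·(312/7) = 1616/7.
Ionix's profit: (1616/7)·(146/7) - 64·(146/7) - 3(146/7)² = 2175.1020.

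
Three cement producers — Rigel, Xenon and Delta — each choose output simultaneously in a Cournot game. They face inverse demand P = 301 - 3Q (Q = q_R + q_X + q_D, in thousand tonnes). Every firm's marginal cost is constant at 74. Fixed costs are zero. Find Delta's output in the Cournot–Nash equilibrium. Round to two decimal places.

Each firm earns π_i = (301 - 3Q)q_i - 74q_i.
Setting ∂π_i/∂q_i = 0 with rivals' quantities fixed: 227 - 6q_i - 3·Σ_{j≠i} q_j = 0.
By symmetry each firm produces the same amount; substituting Σ_{j≠i} q_j = 2q_i yields q_i = 227/12.

18.92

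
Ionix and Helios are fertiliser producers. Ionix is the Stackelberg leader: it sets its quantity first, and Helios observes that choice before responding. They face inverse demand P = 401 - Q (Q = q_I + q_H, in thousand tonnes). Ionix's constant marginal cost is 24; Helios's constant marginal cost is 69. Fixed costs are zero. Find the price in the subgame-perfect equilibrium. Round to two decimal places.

129.50

The follower Helios best-responds to any q_I: π_H = (401 - Q)q_H - 69q_H.
Follower FOC: 332 - q_I - 2q_H = 0, so q_H(q_I) = (332 - q_I)/2.
The leader anticipates this reaction. Substituting into P = 401 - Q gives P = 235 - (1/2)q_I, so π_I = (235 - (1/2)q_I)q_I - 24q_I.
Leader FOC: 211 - q_I = 0, so q_I = 211.
Then q_H = (332 - 211)/2 = 121/2.
Total output Q = 543/2, so price P = 401 - 543/2 = 259/2.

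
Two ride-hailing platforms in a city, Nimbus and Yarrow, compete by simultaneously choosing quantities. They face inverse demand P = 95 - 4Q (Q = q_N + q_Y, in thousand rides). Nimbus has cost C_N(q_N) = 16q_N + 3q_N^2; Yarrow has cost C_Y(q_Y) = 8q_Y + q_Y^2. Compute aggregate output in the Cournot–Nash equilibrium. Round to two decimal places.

10.84

Nimbus's profit: π_N = (95 - 4Q)q_N - (16q_N + 3q_N²). Setting ∂π_N/∂q_N = 0: 79 - 14q_N - 4(q_Y) = 0.
Yarrow's first-order condition: 87 - 10q_Y - 4(q_N) = 0.
Rearranging gives the reaction functions q_N = (79 - 4q_Y)/14 and q_Y = (87 - 4q_N)/10.
Substituting one into the other gives q_N = 221/62 and q_Y = 451/62.
Total output Q = 221/62 + 451/62 = 336/31.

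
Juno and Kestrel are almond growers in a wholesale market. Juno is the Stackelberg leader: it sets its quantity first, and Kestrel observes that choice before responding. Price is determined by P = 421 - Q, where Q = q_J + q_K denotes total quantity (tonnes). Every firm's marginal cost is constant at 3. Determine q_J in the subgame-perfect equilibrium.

209

Solve by backward induction. Given q_J, the follower Kestrel maximises π_K = (421 - q_J - q_K)q_K - 3q_K.
Follower FOC: 418 - q_J - 2q_K = 0, so q_K(q_J) = (418 - q_J)/2.
Juno substitutes q_K(q_J) into its own profit: π_J = q_J(421 - q_J - (418 - q_J)/2) - 3q_J = (212 - (1/2)q_J)q_J - 3q_J.
Leader FOC: 209 - q_J = 0, so q_J = 209.
Then q_K = (418 - 209)/2 = 209/2.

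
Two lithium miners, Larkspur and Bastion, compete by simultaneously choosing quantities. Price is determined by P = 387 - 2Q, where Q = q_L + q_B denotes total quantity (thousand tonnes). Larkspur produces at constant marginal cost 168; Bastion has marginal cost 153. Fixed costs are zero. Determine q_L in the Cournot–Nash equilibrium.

34

Larkspur's profit: π_L = (387 - 2Q)q_L - (168q_L). Setting ∂π_L/∂q_L = 0: 219 - 4q_L - 2(q_B) = 0.
Bastion's profit: π_B = (387 - 2Q)q_B - (153q_B). Setting ∂π_B/∂q_B = 0: 234 - 4q_B - 2(q_L) = 0.
So q_L = (219 - 2q_B)/4 and q_B = (234 - 2q_L)/4.
Substituting one into the other gives q_L = 34 and q_B = 83/2.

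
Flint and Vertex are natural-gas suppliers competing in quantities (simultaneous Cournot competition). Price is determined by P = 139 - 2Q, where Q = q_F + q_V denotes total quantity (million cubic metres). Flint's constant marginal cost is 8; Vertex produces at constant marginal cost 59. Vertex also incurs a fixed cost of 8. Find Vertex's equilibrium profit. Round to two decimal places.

Flint's profit: π_F = (139 - 2Q)q_F - (8q_F). Setting ∂π_F/∂q_F = 0: 131 - 4q_F - 2(q_V) = 0.
Vertex's first-order condition: 80 - 4q_V - 2(q_F) = 0.
So q_F = (131 - 2q_V)/4 and q_V = (80 - 2q_F)/4.
Substituting one into the other gives q_F = 91/3 and q_V = 29/6.
Price P = 139 - 2·(211/6) = 206/3.
Vertex's profit: (206/3 - 59)·(29/6) - 8 = 697/18.

38.72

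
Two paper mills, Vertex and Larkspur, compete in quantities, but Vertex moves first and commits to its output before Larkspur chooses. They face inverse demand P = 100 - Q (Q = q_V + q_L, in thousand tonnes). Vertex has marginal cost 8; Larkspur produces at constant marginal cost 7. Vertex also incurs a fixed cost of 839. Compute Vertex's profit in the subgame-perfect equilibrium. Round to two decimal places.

Solve by backward induction. Given q_V, the follower Larkspur maximises π_L = (100 - q_V - q_L)q_L - 7q_L.
∂π_L/∂q_L = 93 - q_V - 2q_L = 0 gives the reaction function q_L = (93 - q_V)/2.
The leader anticipates this reaction. Substituting into P = 100 - Q gives P = 107/2 - (1/2)q_V, so π_V = (107/2 - (1/2)q_V)q_V - 8q_V.
The leader's first-order condition 91/2 - q_V = 0 yields q_V = 91/2.
Then q_L = (93 - 91/2)/2 = 95/4.
Price P = 100 - 277/4 = 123/4.
Vertex's profit: (123/4 - 8)·(91/2) - 839 = 1569/8.

196.13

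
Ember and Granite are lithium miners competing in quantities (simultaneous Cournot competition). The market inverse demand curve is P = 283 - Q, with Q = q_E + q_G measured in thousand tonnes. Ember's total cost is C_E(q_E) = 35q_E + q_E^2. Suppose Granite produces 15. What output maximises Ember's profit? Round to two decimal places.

58.25

With the rival's output fixed at 15, Ember's profit is π_E = (283 - 15 - q_E)q_E - (35q_E + q_E²) = (268 - q_E)q_E - (35q_E + q_E²).
∂π_E/∂q_E = 233 - 4q_E = 0, so q_E = 233/4.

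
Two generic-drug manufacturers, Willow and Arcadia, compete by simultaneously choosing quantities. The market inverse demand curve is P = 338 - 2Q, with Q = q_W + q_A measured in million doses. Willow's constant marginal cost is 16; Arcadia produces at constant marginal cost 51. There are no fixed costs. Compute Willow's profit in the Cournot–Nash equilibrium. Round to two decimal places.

Willow's profit: π_W = (338 - 2Q)q_W - (16q_W). Setting ∂π_W/∂q_W = 0: 322 - 4q_W - 2(q_A) = 0.
Arcadia's profit: π_A = (338 - 2Q)q_A - (51q_A). Setting ∂π_A/∂q_A = 0: 287 - 4q_A - 2(q_W) = 0.
Rearranging gives the reaction functions q_W = (322 - 2q_A)/4 and q_A = (287 - 2q_W)/4.
Substituting one into the other gives q_W = 119/2 and q_A = 42.
Price P = 338 - 2·(203/2) = 135.
Willow's profit: (135 - 16)·(119/2) = 7080.5000.

7080.50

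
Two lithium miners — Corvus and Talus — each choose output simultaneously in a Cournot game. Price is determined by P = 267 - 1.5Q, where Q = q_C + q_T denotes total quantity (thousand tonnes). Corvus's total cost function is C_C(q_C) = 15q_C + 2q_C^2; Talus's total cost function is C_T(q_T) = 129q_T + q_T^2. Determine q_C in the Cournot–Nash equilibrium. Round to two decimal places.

32.15

Corvus's profit: π_C = (267 - 1.5Q)q_C - (15q_C + 2q_C²). Setting ∂π_C/∂q_C = 0: 252 - 7q_C - (3/2)(q_T) = 0.
Talus's first-order condition: 138 - 5q_T - (3/2)(q_C) = 0.
Rearranging gives the reaction functions q_C = (252 - (3/2)q_T)/7 and q_T = (138 - (3/2)q_C)/5.
Solving the pair: q_C = 32.1527, q_T = 17.9542.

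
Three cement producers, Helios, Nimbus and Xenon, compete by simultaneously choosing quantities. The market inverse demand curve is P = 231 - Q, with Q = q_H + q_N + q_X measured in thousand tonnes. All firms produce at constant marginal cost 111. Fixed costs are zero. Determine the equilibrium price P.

141

A representative firm's profit is π_i = q_i(231 - Q) - 111q_i.
First-order condition (treating rivals' output as given): 120 - 2q_i - Σ_{j≠i} q_j = 0.
By symmetry each firm produces the same amount; substituting Σ_{j≠i} q_j = 2q_i yields q_i = 120/4 = 30.
Total output Q = 90, so price P = 231 - 90 = 141.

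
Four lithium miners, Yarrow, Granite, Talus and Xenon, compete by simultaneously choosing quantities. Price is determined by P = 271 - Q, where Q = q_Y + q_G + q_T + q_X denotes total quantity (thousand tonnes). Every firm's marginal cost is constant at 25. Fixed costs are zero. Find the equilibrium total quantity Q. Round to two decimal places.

A representative firm's profit is π_i = q_i(271 - Q) - 25q_i.
First-order condition (treating rivals' output as given): 246 - 2q_i - Σ_{j≠i} q_j = 0.
By symmetry each firm produces the same amount; substituting Σ_{j≠i} q_j = 3q_i yields q_i = 246/5.
Total output Q = 246/5 + 246/5 + 246/5 + 246/5 = 984/5.

196.80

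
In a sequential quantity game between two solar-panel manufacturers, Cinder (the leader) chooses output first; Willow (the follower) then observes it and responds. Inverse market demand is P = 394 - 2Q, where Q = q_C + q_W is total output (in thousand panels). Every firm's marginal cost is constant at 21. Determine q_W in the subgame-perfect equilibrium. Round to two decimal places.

46.63

Solve by backward induction. Given q_C, the follower Willow maximises π_W = (394 - 2q_C - 2q_W)q_W - 21q_W.
Follower FOC: 373 - 2q_C - 4q_W = 0, so q_W(q_C) = (373 - 2q_C)/4.
Cinder substitutes q_W(q_C) into its own profit: π_C = q_C(394 - 2q_C - (373 - 2q_C)/2) - 21q_C = (415/2 - q_C)q_C - 21q_C.
Maximising: ∂π_C/∂q_C = 373/2 - 2q_C = 0, giving q_C = 373/4.
Then q_W = (373 - 2·(373/4))/4 = 373/8.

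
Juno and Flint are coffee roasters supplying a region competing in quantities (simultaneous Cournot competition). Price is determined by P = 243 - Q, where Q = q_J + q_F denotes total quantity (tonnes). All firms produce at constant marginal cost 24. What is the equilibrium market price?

A representative firm's profit is π_i = q_i(243 - Q) - 24q_i.
First-order condition (treating rivals' output as given): 219 - 2q_i - q_j = 0.
By symmetry each firm produces the same amount; substituting q_j = q_i yields q_i = 219/3 = 73.
Total output Q = 146, so price P = 243 - 146 = 97.

97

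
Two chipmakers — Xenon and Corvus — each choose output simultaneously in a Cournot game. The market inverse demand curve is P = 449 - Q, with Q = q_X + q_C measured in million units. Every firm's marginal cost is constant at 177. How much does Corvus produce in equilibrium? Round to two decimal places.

A representative firm's profit is π_i = q_i(449 - Q) - 177q_i.
First-order condition (treating rivals' output as given): 272 - 2q_i - q_j = 0.
With identical firms every q_j equals q_i, so q_j = q_i and 272 = 3q_i, giving q_i = 272/3.

90.67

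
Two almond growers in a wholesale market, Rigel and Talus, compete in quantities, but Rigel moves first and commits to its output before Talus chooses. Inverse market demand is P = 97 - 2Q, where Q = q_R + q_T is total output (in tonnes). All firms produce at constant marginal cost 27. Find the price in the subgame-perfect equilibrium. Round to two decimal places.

44.50

Solve by backward induction. Given q_R, the follower Talus maximises π_T = (97 - 2q_R - 2q_T)q_T - 27q_T.
Follower FOC: 70 - 2q_R - 4q_T = 0, so q_T(q_R) = (70 - 2q_R)/4.
The leader anticipates this reaction. Substituting into P = 97 - 2Q gives P = 62 - q_R, so π_R = (62 - q_R)q_R - 27q_R.
The leader's first-order condition 35 - 2q_R = 0 yields q_R = 35/2.
Then q_T = (70 - 2·(35/2))/4 = 35/4.
Total output Q = 105/4, so price P = 97 - 2·(105/4) = 89/2.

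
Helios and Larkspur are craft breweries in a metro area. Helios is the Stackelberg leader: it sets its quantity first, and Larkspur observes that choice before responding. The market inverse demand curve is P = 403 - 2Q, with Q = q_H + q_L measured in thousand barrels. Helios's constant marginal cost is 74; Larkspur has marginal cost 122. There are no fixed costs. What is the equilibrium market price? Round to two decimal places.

The follower Larkspur best-responds to any q_H: π_L = (403 - 2Q)q_L - 122q_L.
Follower FOC: 281 - 2q_H - 4q_L = 0, so q_L(q_H) = (281 - 2q_H)/4.
Helios substitutes q_L(q_H) into its own profit: π_H = q_H(403 - 2q_H - (281 - 2q_H)/2) - 74q_H = (525/2 - q_H)q_H - 74q_H.
Maximising: ∂π_H/∂q_H = 377/2 - 2q_H = 0, giving q_H = 377/4.
Then q_L = (281 - 2·(377/4))/4 = 185/8.
Total output Q = 939/8, so price P = 403 - 2·(939/8) = 673/4.

168.25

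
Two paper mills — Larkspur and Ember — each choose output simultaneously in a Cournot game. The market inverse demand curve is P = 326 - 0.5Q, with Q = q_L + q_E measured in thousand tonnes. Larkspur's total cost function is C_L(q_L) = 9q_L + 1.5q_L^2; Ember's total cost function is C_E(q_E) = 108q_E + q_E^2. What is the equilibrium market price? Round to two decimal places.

259.81

Larkspur's profit: π_L = (326 - 0.5Q)q_L - (9q_L + (3/2)q_L²). Setting ∂π_L/∂q_L = 0: 317 - 4q_L - (1/2)(q_E) = 0.
Ember's profit: π_E = (326 - 0.5Q)q_E - (108q_E + q_E²). Setting ∂π_E/∂q_E = 0: 218 - 3q_E - (1/2)(q_L) = 0.
So q_L = (317 - (1/2)q_E)/4 and q_E = (218 - (1/2)q_L)/3.
Solving the pair: q_L = 71.6596, q_E = 60.7234.
Total output Q = 132.3830, so price P = 326 - (1/2)·132.3830 = 259.8085.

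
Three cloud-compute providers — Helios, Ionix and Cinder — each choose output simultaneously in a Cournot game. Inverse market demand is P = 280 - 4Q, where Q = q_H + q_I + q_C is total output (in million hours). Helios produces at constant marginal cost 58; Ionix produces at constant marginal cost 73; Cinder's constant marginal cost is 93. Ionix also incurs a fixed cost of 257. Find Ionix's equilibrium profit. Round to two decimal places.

Helios's profit: π_H = (280 - 4Q)q_H - (58q_H). Setting ∂π_H/∂q_H = 0: 222 - 8q_H - 4(q_I + q_C) = 0.
Ionix's first-order condition: 207 - 8q_I - 4(q_H + q_C) = 0.
Cinder's profit: π_C = (280 - 4Q)q_C - (93q_C). Setting ∂π_C/∂q_C = 0: 187 - 8q_C - 4(q_H + q_I) = 0.
Summing all 3 equations gives 616 − 16Q = 0, hence Q = 77/2.
Back-substituting: q_H = (222 − 154)/4 = 17, q_I = (207 − 154)/4 = 53/4, q_C = (187 − 154)/4 = 33/4.
Price P = 280 - 4·(77/2) = 126.
Ionix's profit: (126 - 73)·(53/4) - 257 = 1781/4.

445.25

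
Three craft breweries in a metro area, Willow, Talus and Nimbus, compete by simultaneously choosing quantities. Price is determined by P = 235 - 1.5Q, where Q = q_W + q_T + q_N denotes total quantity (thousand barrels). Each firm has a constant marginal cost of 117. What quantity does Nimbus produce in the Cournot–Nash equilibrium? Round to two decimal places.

19.67

A representative firm's profit is π_i = q_i(235 - 1.5Q) - 117q_i.
Setting ∂π_i/∂q_i = 0 with rivals' quantities fixed: 118 - 3q_i - (3/2)·Σ_{j≠i} q_j = 0.
By symmetry each firm produces the same amount; substituting Σ_{j≠i} q_j = 2q_i yields q_i = 118/6 = 59/3.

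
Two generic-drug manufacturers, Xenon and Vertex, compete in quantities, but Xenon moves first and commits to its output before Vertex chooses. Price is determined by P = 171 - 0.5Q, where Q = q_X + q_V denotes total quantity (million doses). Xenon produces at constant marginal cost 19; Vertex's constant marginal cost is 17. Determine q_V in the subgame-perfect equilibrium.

79

Solve by backward induction. Given q_X, the follower Vertex maximises π_V = (171 - (1/2)q_X - (1/2)q_V)q_V - 17q_V.
Setting the follower's marginal profit to zero, 154 - (1/2)q_X - q_V = 0, i.e. q_V = (154 - (1/2)q_X).
The leader anticipates this reaction. Substituting into P = 171 - 0.5Q gives P = 94 - (1/4)q_X, so π_X = (94 - (1/4)q_X)q_X - 19q_X.
Leader FOC: 75 - (1/2)q_X = 0, so q_X = 150.
Then q_V = (154 - (1/2)·150) = 79.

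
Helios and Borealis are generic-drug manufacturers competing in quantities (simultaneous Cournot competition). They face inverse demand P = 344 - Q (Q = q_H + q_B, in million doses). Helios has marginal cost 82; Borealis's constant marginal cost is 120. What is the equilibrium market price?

182

Helios's profit: π_H = (344 - Q)q_H - (82q_H). Setting ∂π_H/∂q_H = 0: 262 - 2q_H - (q_B) = 0.
Borealis's profit: π_B = (344 - Q)q_B - (120q_B). Setting ∂π_B/∂q_B = 0: 224 - 2q_B - (q_H) = 0.
Rearranging gives the reaction functions q_H = (262 - q_B)/2 and q_B = (224 - q_H)/2.
Substituting one into the other gives q_H = 100 and q_B = 62.
Total output Q = 162, so price P = 344 - 162 = 182.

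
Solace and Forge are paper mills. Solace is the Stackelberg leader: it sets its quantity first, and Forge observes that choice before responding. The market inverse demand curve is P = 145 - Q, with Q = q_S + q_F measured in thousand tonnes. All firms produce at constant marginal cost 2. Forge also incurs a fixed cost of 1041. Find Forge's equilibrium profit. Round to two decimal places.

237.06

Solve by backward induction. Given q_S, the follower Forge maximises π_F = (145 - q_S - q_F)q_F - 2q_F.
Setting the follower's marginal profit to zero, 143 - q_S - 2q_F = 0, i.e. q_F = (143 - q_S)/2.
Solace substitutes q_F(q_S) into its own profit: π_S = q_S(145 - q_S - (143 - q_S)/2) - 2q_S = (147/2 - (1/2)q_S)q_S - 2q_S.
The leader's first-order condition 143/2 - q_S = 0 yields q_S = 143/2.
Then q_F = (143 - 143/2)/2 = 143/4.
Price P = 145 - 429/4 = 151/4.
Forge's profit: (151/4 - 2)·(143/4) - 1041 = 237.0625.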